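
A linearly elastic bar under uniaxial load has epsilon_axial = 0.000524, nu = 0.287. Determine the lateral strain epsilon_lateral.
Model: a linearly elastic bar under uniaxial load, so epsilon_lateral = -nu·epsilon_axial.
Substitute:
  epsilon_lateral = -(0.287 × 0.000524)
  epsilon_lateral = -0.0001504
Final answer: epsilon_lateral = -0.0001504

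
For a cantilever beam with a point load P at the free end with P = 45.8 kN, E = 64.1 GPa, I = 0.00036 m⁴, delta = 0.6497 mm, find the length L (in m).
Model: a cantilever beam with a point load P at the free end, so delta = (P·L^3) / (3·E·I).
Solve for L: L = ((3·delta·E·I) / P)^(1/3).
Convert to SI units:
  P = 45.8 kN = 45800 N
  E = 64.1 GPa = 6.41 × 10¹⁰ Pa
  delta = 0.6497 mm = 0.0006497 m
Substitute:
  L = ((3 × 0.0006497 × (6.41 × 10¹⁰) × 0.00036) / 45800)^(1/3)
  L = 0.994 m
Final answer: L = 0.994 m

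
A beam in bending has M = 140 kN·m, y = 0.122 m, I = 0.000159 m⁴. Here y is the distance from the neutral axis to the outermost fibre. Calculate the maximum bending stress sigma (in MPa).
Model: a beam in bending, so sigma = (M·y) / I.
Convert to SI units:
  M = 140 kN·m = 140000 N·m
Substitute:
  sigma = (140000 × 0.122) / 0.000159
  sigma = 1.074 × 10⁸ Pa
Convert: sigma = 1.074 × 10⁸ Pa = 107.4 MPa
Final answer: sigma = 107.4 MPa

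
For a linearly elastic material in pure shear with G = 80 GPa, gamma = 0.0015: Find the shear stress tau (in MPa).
Model: a linearly elastic material in pure shear, so tau = G·gamma.
Convert to SI units:
  G = 80 GPa = 8 × 10¹⁰ Pa
Substitute:
  tau = (8 × 10¹⁰) × 0.0015
  tau = 1.2 × 10⁸ Pa
Convert: tau = 1.2 × 10⁸ Pa = 120 MPa
Final answer: tau = 120 MPa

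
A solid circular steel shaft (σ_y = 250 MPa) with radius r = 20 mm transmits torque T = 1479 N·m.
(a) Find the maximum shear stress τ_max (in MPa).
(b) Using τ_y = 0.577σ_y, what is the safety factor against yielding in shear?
(a) For a solid circular shaft, τ_max = T·r/J with J = π·r^4/2, i.e. τ_max = 2·T / (π·r^3). Convert r = 20 mm = 0.02 m.
  τ_max = (2 × 1479) / (π × 0.02^3) = 1.177 × 10⁸ Pa = 117.7 MPa
(b) τ_y = 0.577 × 250 = 144.25 MPa
  SF = τ_y/τ_max = 144.25 / 117.7 = 1.226
Final answer: (a) τ_max = 117.7 MPa, (b) SF = 1.226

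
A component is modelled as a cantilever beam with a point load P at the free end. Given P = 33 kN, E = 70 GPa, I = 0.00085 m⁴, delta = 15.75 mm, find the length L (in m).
Model: a cantilever beam with a point load P at the free end, so delta = (P·L^3) / (3·E·I).
Solve for L: L = ((3·delta·E·I) / P)^(1/3).
Convert to SI units:
  P = 33 kN = 33000 N
  E = 70 GPa = 7 × 10¹⁰ Pa
  delta = 15.75 mm = 0.01575 m
Substitute:
  L = ((3 × 0.01575 × (7 × 10¹⁰) × 0.00085) / 33000)^(1/3)
  L = 4.4 m
Final answer: L = 4.4 m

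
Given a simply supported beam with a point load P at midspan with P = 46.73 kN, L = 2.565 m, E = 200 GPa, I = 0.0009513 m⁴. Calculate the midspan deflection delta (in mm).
Model: a simply supported beam with a point load P at midspan, so delta = (P·L^3) / (48·E·I).
Convert to SI units:
  P = 46.73 kN = 46730 N
  E = 200 GPa = 2 × 10¹¹ Pa
Substitute:
  delta = (46730 × 2.565^3) / (48 × (2 × 10¹¹) × 0.0009513)
  delta = 8.635 × 10⁻⁵ m
Convert: delta = 8.635 × 10⁻⁵ m = 0.08635 mm
Final answer: delta = 0.08635 mm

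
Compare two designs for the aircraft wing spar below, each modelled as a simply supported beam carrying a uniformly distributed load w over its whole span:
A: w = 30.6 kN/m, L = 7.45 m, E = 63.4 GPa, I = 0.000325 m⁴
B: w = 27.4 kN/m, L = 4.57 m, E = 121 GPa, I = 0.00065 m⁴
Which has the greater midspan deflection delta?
Model: a simply supported beam carrying a uniformly distributed load w over its whole span, so delta = (5·w·L^4) / (384·E·I) (SI units).
  A: delta = (5 × 30600 × 7.45^4) / (384 × (6.34 × 10¹⁰) × 0.000325) = 0.05957 m = 59.57 mm
  B: delta = (5 × 27400 × 4.57^4) / (384 × (1.21 × 10¹¹) × 0.00065) = 0.001979 m = 1.979 mm
59.57 mm > 1.979 mm, so A is larger.
Final answer: A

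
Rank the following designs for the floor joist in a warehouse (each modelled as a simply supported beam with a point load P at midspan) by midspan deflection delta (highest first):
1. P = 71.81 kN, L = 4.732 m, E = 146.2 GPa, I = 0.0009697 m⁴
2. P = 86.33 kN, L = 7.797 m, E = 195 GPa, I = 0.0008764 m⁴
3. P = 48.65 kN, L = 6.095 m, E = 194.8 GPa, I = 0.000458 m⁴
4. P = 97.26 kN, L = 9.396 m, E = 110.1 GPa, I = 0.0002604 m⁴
Model: a simply supported beam with a point load P at midspan, so delta = (P·L^3) / (48·E·I) (SI units).
  Case 1: delta = (71810 × 4.732^3) / (48 × (1.462 × 10¹¹) × 0.0009697) = 0.001118 m = 1.118 mm
  Case 2: delta = (86330 × 7.797^3) / (48 × (1.95 × 10¹¹) × 0.0008764) = 0.004988 m = 4.988 mm
  Case 3: delta = (48650 × 6.095^3) / (48 × (1.948 × 10¹¹) × 0.000458) = 0.002572 m = 2.572 mm
  Case 4: delta = (97260 × 9.396^3) / (48 × (1.101 × 10¹¹) × 0.0002604) = 0.05863 m = 58.63 mm
Ordering: 58.63 mm (case 4) > 4.988 mm (case 2) > 2.572 mm (case 3) > 1.118 mm (case 1)
Final answer: 4, 2, 3, 1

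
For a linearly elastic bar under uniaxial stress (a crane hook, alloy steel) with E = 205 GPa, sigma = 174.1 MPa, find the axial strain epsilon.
Model: a linearly elastic bar under uniaxial stress, so sigma = E·epsilon.
Solve for epsilon: epsilon = sigma / E.
Convert to SI units:
  E = 205 GPa = 2.05 × 10¹¹ Pa
  sigma = 174.1 MPa = 1.741 × 10⁸ Pa
Substitute:
  epsilon = (1.741 × 10⁸) / (2.05 × 10¹¹)
  epsilon = 0.0008493
Final answer: epsilon = 0.0008493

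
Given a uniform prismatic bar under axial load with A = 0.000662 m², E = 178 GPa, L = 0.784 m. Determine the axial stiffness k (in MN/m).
Model: a uniform prismatic bar under axial load, so k = (A·E) / L.
Convert to SI units:
  E = 178 GPa = 1.78 × 10¹¹ Pa
Substitute:
  k = (0.000662 × (1.78 × 10¹¹)) / 0.784
  k = 1.503 × 10⁸ N/m
Convert: k = 1.503 × 10⁸ N/m = 150.3 MN/m
Final answer: k = 150.3 MN/m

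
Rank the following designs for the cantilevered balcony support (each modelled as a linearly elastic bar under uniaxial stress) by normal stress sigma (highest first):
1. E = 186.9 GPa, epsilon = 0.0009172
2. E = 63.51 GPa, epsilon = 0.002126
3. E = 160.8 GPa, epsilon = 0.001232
Model: a linearly elastic bar under uniaxial stress, so sigma = E·epsilon (SI units).
  Case 1: sigma = (1.869 × 10¹¹) × 0.0009172 = 1.714 × 10⁸ Pa = 171.4 MPa
  Case 2: sigma = (6.351 × 10¹⁰) × 0.002126 = 1.35 × 10⁸ Pa = 135 MPa
  Case 3: sigma = (1.608 × 10¹¹) × 0.001232 = 1.981 × 10⁸ Pa = 198.1 MPa
Ordering: 198.1 MPa (case 3) > 171.4 MPa (case 1) > 135 MPa (case 2)
Final answer: 3, 1, 2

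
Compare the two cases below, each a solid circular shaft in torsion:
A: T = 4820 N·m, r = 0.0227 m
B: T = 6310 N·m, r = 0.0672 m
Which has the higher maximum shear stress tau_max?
Model: a solid circular shaft in torsion, so tau_max = (2·T) / (π·r^3) (SI units).
  A: tau_max = (2 × 4820) / (π × 0.0227^3) = 2.623 × 10⁸ Pa = 262.3 MPa
  B: tau_max = (2 × 6310) / (π × 0.0672^3) = 1.324 × 10⁷ Pa = 13.24 MPa
262.3 MPa > 13.24 MPa, so A is larger.
Final answer: A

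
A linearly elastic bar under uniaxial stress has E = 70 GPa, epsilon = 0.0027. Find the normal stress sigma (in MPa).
Model: a linearly elastic bar under uniaxial stress, so sigma = E·epsilon.
Convert to SI units:
  E = 70 GPa = 7 × 10¹⁰ Pa
Substitute:
  sigma = (7 × 10¹⁰) × 0.0027
  sigma = 1.89 × 10⁸ Pa
Convert: sigma = 1.89 × 10⁸ Pa = 189 MPa
Final answer: sigma = 189 MPa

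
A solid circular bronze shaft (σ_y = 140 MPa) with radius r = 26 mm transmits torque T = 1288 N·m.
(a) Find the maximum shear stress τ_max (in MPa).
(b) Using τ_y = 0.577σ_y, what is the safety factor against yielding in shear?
(a) For a solid circular shaft, τ_max = T·r/J with J = π·r^4/2, i.e. τ_max = 2·T / (π·r^3). Convert r = 26 mm = 0.026 m.
  τ_max = (2 × 1288) / (π × 0.026^3) = 4.665 × 10⁷ Pa = 46.65 MPa
(b) τ_y = 0.577 × 140 = 80.78 MPa
  SF = τ_y/τ_max = 80.78 / 46.65 = 1.732
Final answer: (a) τ_max = 46.65 MPa, (b) SF = 1.732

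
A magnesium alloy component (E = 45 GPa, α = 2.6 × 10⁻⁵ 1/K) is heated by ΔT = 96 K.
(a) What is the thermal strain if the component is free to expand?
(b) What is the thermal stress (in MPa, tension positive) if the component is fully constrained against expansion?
(a) Free thermal strain ε_th = α·ΔT = (2.6 × 10⁻⁵) × 96 = 0.002496
(b) Fully constrained, the expansion is suppressed, so σ = -E·α·ΔT. Convert E = 45 GPa = 4.5 × 10¹⁰ Pa.
  σ = -(4.5 × 10¹⁰) × (2.6 × 10⁻⁵) × 96 = -1.123 × 10⁸ Pa = -112.3 MPa (compressive)
Final answer: (a) ε_th = 0.002496, (b) σ = -112.3 MPa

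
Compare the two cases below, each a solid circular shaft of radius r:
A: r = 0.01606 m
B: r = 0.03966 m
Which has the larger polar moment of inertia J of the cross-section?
Model: a solid circular shaft of radius r, so J = (π·r^4) / 2 (SI units).
  A: J = (π × 0.01606^4) / 2 = 1.045 × 10⁻⁷ m⁴
  B: J = (π × 0.03966^4) / 2 = 3.886 × 10⁻⁶ m⁴
3.886 × 10⁻⁶ m⁴ > 1.045 × 10⁻⁷ m⁴, so B is larger.
Final answer: B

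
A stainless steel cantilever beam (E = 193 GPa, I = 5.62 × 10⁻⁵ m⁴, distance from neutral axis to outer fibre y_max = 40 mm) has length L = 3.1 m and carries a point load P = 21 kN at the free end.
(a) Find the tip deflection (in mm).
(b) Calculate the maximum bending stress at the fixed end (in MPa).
(a) Tip deflection of a cantilever with an end point load: δ = P·L^3 / (3·E·I). Convert P = 21 kN = 21000 N, E = 193 GPa = 1.93 × 10¹¹ Pa.
  δ = (21000 × 3.1^3) / (3 × (1.93 × 10¹¹) × (5.62 × 10⁻⁵)) = 0.01923 m = 19.23 mm
(b) Maximum bending moment at the fixed end: M = P·L = 21000 × 3.1 = 65100 N·m. Convert y_max = 40 mm = 0.04 m.
  σ = M·y_max / I = (65100 × 0.04) / (5.62 × 10⁻⁵) = 4.633 × 10⁷ Pa = 46.33 MPa
Final answer: (a) δ = 19.23 mm, (b) σ = 46.33 MPa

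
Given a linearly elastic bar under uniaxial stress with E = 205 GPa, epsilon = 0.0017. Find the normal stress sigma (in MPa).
Model: a linearly elastic bar under uniaxial stress, so sigma = E·epsilon.
Convert to SI units:
  E = 205 GPa = 2.05 × 10¹¹ Pa
Substitute:
  sigma = (2.05 × 10¹¹) × 0.0017
  sigma = 3.485 × 10⁸ Pa
Convert: sigma = 3.485 × 10⁸ Pa = 348.5 MPa
Final answer: sigma = 348.5 MPa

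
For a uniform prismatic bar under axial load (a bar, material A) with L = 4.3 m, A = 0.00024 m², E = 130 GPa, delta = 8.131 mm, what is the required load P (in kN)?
Model: a uniform prismatic bar under axial load, so delta = (P·L) / (A·E).
Solve for P: P = (delta·A·E) / L.
Convert to SI units:
  E = 130 GPa = 1.3 × 10¹¹ Pa
  delta = 8.131 mm = 0.008131 m
Substitute:
  P = (0.008131 × 0.00024 × (1.3 × 10¹¹)) / 4.3
  P = 59000 N
Convert: P = 59000 N = 59 kN
Final answer: P = 59 kN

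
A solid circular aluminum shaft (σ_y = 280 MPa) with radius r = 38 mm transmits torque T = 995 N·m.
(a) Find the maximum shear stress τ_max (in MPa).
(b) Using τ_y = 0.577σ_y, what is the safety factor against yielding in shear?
(a) For a solid circular shaft, τ_max = T·r/J with J = π·r^4/2, i.e. τ_max = 2·T / (π·r^3). Convert r = 38 mm = 0.038 m.
  τ_max = (2 × 995) / (π × 0.038^3) = 1.154 × 10⁷ Pa = 11.54 MPa
(b) τ_y = 0.577 × 280 = 161.56 MPa
  SF = τ_y/τ_max = 161.56 / 11.54 = 14
Final answer: (a) τ_max = 11.54 MPa, (b) SF = 14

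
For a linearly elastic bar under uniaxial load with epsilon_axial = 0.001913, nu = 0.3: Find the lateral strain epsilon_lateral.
Model: a linearly elastic bar under uniaxial load, so epsilon_lateral = -nu·epsilon_axial.
Substitute:
  epsilon_lateral = -(0.3 × 0.001913)
  epsilon_lateral = -0.0005739
Final answer: epsilon_lateral = -0.0005739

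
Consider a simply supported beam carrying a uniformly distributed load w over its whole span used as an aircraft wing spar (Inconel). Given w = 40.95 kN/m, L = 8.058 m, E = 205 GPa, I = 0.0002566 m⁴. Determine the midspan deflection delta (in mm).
Model: a simply supported beam carrying a uniformly distributed load w over its whole span, so delta = (5·w·L^4) / (384·E·I).
Convert to SI units:
  w = 40.95 kN/m = 40950 N/m
  E = 205 GPa = 2.05 × 10¹¹ Pa
Substitute:
  delta = (5 × 40950 × 8.058^4) / (384 × (2.05 × 10¹¹) × 0.0002566)
  delta = 0.04274 m
Convert: delta = 0.04274 m = 42.74 mm
Final answer: delta = 42.74 mm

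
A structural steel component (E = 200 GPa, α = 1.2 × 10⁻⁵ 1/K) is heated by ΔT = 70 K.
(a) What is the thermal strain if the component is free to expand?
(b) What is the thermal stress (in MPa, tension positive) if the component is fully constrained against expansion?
(a) Free thermal strain ε_th = α·ΔT = (1.2 × 10⁻⁵) × 70 = 0.00084
(b) Fully constrained, the expansion is suppressed, so σ = -E·α·ΔT. Convert E = 200 GPa = 2 × 10¹¹ Pa.
  σ = -(2 × 10¹¹) × (1.2 × 10⁻⁵) × 70 = -1.68 × 10⁸ Pa = -168 MPa (compressive)
Final answer: (a) ε_th = 0.00084, (b) σ = -168 MPa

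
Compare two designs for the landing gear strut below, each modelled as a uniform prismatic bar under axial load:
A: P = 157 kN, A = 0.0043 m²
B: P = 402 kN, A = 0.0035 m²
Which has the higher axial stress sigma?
Model: a uniform prismatic bar under axial load, so sigma = P / A (SI units).
  A: sigma = 157000 / 0.0043 = 3.651 × 10⁷ Pa = 36.51 MPa
  B: sigma = 402000 / 0.0035 = 1.149 × 10⁸ Pa = 114.9 MPa
114.9 MPa > 36.51 MPa, so B is larger.
Final answer: B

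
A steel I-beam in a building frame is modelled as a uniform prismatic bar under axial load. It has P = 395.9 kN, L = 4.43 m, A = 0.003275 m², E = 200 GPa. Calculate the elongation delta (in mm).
Model: a uniform prismatic bar under axial load, so delta = (P·L) / (A·E).
Convert to SI units:
  P = 395.9 kN = 395900 N
  E = 200 GPa = 2 × 10¹¹ Pa
Substitute:
  delta = (395900 × 4.43) / (0.003275 × (2 × 10¹¹))
  delta = 0.002678 m
Convert: delta = 0.002678 m = 2.678 mm
Final answer: delta = 2.678 mm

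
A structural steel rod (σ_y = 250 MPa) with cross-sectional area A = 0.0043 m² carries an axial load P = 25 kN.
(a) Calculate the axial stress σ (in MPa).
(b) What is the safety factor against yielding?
(a) Axial stress σ = P/A. Convert P = 25 kN = 25000 N.
  σ = 25000 / 0.0043 = 5.814 × 10⁶ Pa = 5.814 MPa
(b) Safety factor SF = σ_y/σ = 250 / 5.814 = 43
Final answer: (a) σ = 5.814 MPa, (b) SF = 43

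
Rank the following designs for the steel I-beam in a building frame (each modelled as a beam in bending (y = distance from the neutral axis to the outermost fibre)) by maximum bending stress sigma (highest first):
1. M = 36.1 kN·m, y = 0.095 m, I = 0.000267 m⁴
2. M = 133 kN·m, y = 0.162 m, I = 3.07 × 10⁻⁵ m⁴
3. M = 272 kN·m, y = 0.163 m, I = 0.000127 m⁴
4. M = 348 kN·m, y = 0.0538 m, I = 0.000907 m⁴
Model: a beam in bending (y = distance from the neutral axis to the outermost fibre), so sigma = (M·y) / I (SI units).
  Case 1: sigma = (36100 × 0.095) / 0.000267 = 1.284 × 10⁷ Pa = 12.84 MPa
  Case 2: sigma = (133000 × 0.162) / (3.07 × 10⁻⁵) = 7.018 × 10⁸ Pa = 701.8 MPa
  Case 3: sigma = (272000 × 0.163) / 0.000127 = 3.491 × 10⁸ Pa = 349.1 MPa
  Case 4: sigma = (348000 × 0.0538) / 0.000907 = 2.064 × 10⁷ Pa = 20.64 MPa
Ordering: 701.8 MPa (case 2) > 349.1 MPa (case 3) > 20.64 MPa (case 4) > 12.84 MPa (case 1)
Final answer: 2, 3, 4, 1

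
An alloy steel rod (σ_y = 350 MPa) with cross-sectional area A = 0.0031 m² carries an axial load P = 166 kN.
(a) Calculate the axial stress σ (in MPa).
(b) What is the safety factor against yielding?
(a) Axial stress σ = P/A. Convert P = 166 kN = 166000 N.
  σ = 166000 / 0.0031 = 5.355 × 10⁷ Pa = 53.55 MPa
(b) Safety factor SF = σ_y/σ = 350 / 53.55 = 6.536
Final answer: (a) σ = 53.55 MPa, (b) SF = 6.536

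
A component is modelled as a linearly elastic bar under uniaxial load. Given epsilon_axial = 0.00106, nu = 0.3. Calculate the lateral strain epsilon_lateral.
Model: a linearly elastic bar under uniaxial load, so epsilon_lateral = -nu·epsilon_axial.
Substitute:
  epsilon_lateral = -(0.3 × 0.00106)
  epsilon_lateral = -0.000318
Final answer: epsilon_lateral = -0.000318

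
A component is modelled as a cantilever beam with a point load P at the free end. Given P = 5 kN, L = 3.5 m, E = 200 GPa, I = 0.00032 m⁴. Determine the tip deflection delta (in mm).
Model: a cantilever beam with a point load P at the free end, so delta = (P·L^3) / (3·E·I).
Convert to SI units:
  P = 5 kN = 5000 N
  E = 200 GPa = 2 × 10¹¹ Pa
Substitute:
  delta = (5000 × 3.5^3) / (3 × (2 × 10¹¹) × 0.00032)
  delta = 0.001117 m
Convert: delta = 0.001117 m = 1.117 mm
Final answer: delta = 1.117 mm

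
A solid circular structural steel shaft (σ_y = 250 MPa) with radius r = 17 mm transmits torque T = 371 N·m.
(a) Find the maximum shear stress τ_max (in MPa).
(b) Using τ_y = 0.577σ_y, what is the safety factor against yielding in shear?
(a) For a solid circular shaft, τ_max = T·r/J with J = π·r^4/2, i.e. τ_max = 2·T / (π·r^3). Convert r = 17 mm = 0.017 m.
  τ_max = (2 × 371) / (π × 0.017^3) = 4.807 × 10⁷ Pa = 48.07 MPa
(b) τ_y = 0.577 × 250 = 144.25 MPa
  SF = τ_y/τ_max = 144.25 / 48.07 = 3.001
Final answer: (a) τ_max = 48.07 MPa, (b) SF = 3.001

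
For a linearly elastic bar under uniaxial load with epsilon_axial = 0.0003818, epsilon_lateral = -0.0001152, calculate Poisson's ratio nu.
Model: a linearly elastic bar under uniaxial load, so epsilon_lateral = -nu·epsilon_axial.
Solve for nu: nu = -epsilon_lateral / epsilon_axial.
Substitute:
  nu = -(-0.0001152) / 0.0003818
  nu = 0.3017
Final answer: nu = 0.3017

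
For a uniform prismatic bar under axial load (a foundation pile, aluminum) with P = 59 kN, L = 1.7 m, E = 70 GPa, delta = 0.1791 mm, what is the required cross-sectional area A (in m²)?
Model: a uniform prismatic bar under axial load, so delta = (P·L) / (A·E).
Solve for A: A = (P·L) / (delta·E).
Convert to SI units:
  P = 59 kN = 59000 N
  E = 70 GPa = 7 × 10¹⁰ Pa
  delta = 0.1791 mm = 0.0001791 m
Substitute:
  A = (59000 × 1.7) / (0.0001791 × (7 × 10¹⁰))
  A = 0.008 m²
Final answer: A = 0.008 m²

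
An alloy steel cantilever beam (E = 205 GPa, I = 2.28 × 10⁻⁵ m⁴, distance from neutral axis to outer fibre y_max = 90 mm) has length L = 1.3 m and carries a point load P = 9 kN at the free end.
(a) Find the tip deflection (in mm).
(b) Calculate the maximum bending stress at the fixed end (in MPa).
(a) Tip deflection of a cantilever with an end point load: δ = P·L^3 / (3·E·I). Convert P = 9 kN = 9000 N, E = 205 GPa = 2.05 × 10¹¹ Pa.
  δ = (9000 × 1.3^3) / (3 × (2.05 × 10¹¹) × (2.28 × 10⁻⁵)) = 0.00141 m = 1.41 mm
(b) Maximum bending moment at the fixed end: M = P·L = 9000 × 1.3 = 11700 N·m. Convert y_max = 90 mm = 0.09 m.
  σ = M·y_max / I = (11700 × 0.09) / (2.28 × 10⁻⁵) = 4.618 × 10⁷ Pa = 46.18 MPa
Final answer: (a) δ = 1.41 mm, (b) σ = 46.18 MPa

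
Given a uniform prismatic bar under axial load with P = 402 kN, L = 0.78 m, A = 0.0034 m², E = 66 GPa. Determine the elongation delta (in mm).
Model: a uniform prismatic bar under axial load, so delta = (P·L) / (A·E).
Convert to SI units:
  P = 402 kN = 402000 N
  E = 66 GPa = 6.6 × 10¹⁰ Pa
Substitute:
  delta = (402000 × 0.78) / (0.0034 × (6.6 × 10¹⁰))
  delta = 0.001397 m
Convert: delta = 0.001397 m = 1.397 mm
Final answer: delta = 1.397 mm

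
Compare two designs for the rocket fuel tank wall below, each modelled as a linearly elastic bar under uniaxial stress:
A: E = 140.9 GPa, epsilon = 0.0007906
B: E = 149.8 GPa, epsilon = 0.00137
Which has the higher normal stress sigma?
Model: a linearly elastic bar under uniaxial stress, so sigma = E·epsilon (SI units).
  A: sigma = (1.409 × 10¹¹) × 0.0007906 = 1.114 × 10⁸ Pa = 111.4 MPa
  B: sigma = (1.498 × 10¹¹) × 0.00137 = 2.052 × 10⁸ Pa = 205.2 MPa
205.2 MPa > 111.4 MPa, so B is larger.
Final answer: B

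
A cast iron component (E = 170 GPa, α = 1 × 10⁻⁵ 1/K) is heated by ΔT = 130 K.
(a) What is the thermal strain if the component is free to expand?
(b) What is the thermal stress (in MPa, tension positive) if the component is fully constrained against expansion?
(a) Free thermal strain ε_th = α·ΔT = (1 × 10⁻⁵) × 130 = 0.0013
(b) Fully constrained, the expansion is suppressed, so σ = -E·α·ΔT. Convert E = 170 GPa = 1.7 × 10¹¹ Pa.
  σ = -(1.7 × 10¹¹) × (1 × 10⁻⁵) × 130 = -2.21 × 10⁸ Pa = -221 MPa (compressive)
Final answer: (a) ε_th = 0.0013, (b) σ = -221 MPa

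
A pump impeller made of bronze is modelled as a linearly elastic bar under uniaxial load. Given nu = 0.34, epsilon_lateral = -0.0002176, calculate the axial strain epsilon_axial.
Model: a linearly elastic bar under uniaxial load, so epsilon_lateral = -nu·epsilon_axial.
Solve for epsilon_axial: epsilon_axial = -epsilon_lateral / nu.
Substitute:
  epsilon_axial = -(-0.0002176) / 0.34
  epsilon_axial = 0.00064
Final answer: epsilon_axial = 0.00064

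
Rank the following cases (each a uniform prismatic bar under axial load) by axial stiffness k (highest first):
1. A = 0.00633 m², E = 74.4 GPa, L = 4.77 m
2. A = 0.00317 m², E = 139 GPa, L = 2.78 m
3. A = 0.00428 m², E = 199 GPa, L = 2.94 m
Model: a uniform prismatic bar under axial load, so k = (A·E) / L (SI units).
  Case 1: k = (0.00633 × (7.44 × 10¹⁰)) / 4.77 = 9.873 × 10⁷ N/m = 98.73 MN/m
  Case 2: k = (0.00317 × (1.39 × 10¹¹)) / 2.78 = 1.585 × 10⁸ N/m = 158.5 MN/m
  Case 3: k = (0.00428 × (1.99 × 10¹¹)) / 2.94 = 2.897 × 10⁸ N/m = 289.7 MN/m
Ordering: 289.7 MN/m (case 3) > 158.5 MN/m (case 2) > 98.73 MN/m (case 1)
Final answer: 3, 2, 1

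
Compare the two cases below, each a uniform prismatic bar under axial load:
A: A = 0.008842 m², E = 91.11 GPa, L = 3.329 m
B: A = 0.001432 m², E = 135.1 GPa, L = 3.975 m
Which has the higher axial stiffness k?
Model: a uniform prismatic bar under axial load, so k = (A·E) / L (SI units).
  A: k = (0.008842 × (9.111 × 10¹⁰)) / 3.329 = 2.42 × 10⁸ N/m = 242 MN/m
  B: k = (0.001432 × (1.351 × 10¹¹)) / 3.975 = 4.867 × 10⁷ N/m = 48.67 MN/m
242 MN/m > 48.67 MN/m, so A is larger.
Final answer: A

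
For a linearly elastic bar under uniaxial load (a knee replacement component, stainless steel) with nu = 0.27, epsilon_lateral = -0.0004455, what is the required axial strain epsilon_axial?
Model: a linearly elastic bar under uniaxial load, so epsilon_lateral = -nu·epsilon_axial.
Solve for epsilon_axial: epsilon_axial = -epsilon_lateral / nu.
Substitute:
  epsilon_axial = -(-0.0004455) / 0.27
  epsilon_axial = 0.00165
Final answer: epsilon_axial = 0.00165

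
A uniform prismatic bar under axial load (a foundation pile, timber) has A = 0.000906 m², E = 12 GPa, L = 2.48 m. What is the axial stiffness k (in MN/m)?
Model: a uniform prismatic bar under axial load, so k = (A·E) / L.
Convert to SI units:
  E = 12 GPa = 1.2 × 10¹⁰ Pa
Substitute:
  k = (0.000906 × (1.2 × 10¹⁰)) / 2.48
  k = 4.384 × 10⁶ N/m
Convert: k = 4.384 × 10⁶ N/m = 4.384 MN/m
Final answer: k = 4.384 MN/m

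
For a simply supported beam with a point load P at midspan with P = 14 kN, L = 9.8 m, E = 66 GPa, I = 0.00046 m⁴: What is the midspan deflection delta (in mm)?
Model: a simply supported beam with a point load P at midspan, so delta = (P·L^3) / (48·E·I).
Convert to SI units:
  P = 14 kN = 14000 N
  E = 66 GPa = 6.6 × 10¹⁰ Pa
Substitute:
  delta = (14000 × 9.8^3) / (48 × (6.6 × 10¹⁰) × 0.00046)
  delta = 0.009042 m
Convert: delta = 0.009042 m = 9.042 mm
Final answer: delta = 9.042 mm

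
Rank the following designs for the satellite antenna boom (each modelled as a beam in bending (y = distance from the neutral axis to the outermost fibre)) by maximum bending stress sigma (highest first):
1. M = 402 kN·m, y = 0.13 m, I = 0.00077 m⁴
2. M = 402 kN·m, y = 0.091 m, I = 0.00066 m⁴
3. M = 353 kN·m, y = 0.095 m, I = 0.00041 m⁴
Model: a beam in bending (y = distance from the neutral axis to the outermost fibre), so sigma = (M·y) / I (SI units).
  Case 1: sigma = (402000 × 0.13) / 0.00077 = 6.787 × 10⁷ Pa = 67.87 MPa
  Case 2: sigma = (402000 × 0.091) / 0.00066 = 5.543 × 10⁷ Pa = 55.43 MPa
  Case 3: sigma = (353000 × 0.095) / 0.00041 = 8.179 × 10⁷ Pa = 81.79 MPa
Ordering: 81.79 MPa (case 3) > 67.87 MPa (case 1) > 55.43 MPa (case 2)
Final answer: 3, 1, 2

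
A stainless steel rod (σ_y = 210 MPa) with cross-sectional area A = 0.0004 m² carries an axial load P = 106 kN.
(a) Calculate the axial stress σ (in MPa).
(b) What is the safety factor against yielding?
(a) Axial stress σ = P/A. Convert P = 106 kN = 106000 N.
  σ = 106000 / 0.0004 = 2.65 × 10⁸ Pa = 265 MPa
(b) Safety factor SF = σ_y/σ = 210 / 265 = 0.7925
Final answer: (a) σ = 265 MPa, (b) SF = 0.7925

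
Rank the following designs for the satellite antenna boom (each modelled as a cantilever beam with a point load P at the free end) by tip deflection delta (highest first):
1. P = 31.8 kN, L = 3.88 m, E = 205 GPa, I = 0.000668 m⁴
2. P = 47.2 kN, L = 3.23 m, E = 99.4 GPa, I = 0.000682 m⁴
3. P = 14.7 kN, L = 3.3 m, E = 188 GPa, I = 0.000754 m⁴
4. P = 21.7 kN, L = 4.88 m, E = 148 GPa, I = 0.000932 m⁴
Model: a cantilever beam with a point load P at the free end, so delta = (P·L^3) / (3·E·I) (SI units).
  Case 1: delta = (31800 × 3.88^3) / (3 × (2.05 × 10¹¹) × 0.000668) = 0.004521 m = 4.521 mm
  Case 2: delta = (47200 × 3.23^3) / (3 × (9.94 × 10¹⁰) × 0.000682) = 0.007821 m = 7.821 mm
  Case 3: delta = (14700 × 3.3^3) / (3 × (1.88 × 10¹¹) × 0.000754) = 0.001242 m = 1.242 mm
  Case 4: delta = (21700 × 4.88^3) / (3 × (1.48 × 10¹¹) × 0.000932) = 0.006094 m = 6.094 mm
Ordering: 7.821 mm (case 2) > 6.094 mm (case 4) > 4.521 mm (case 1) > 1.242 mm (case 3)
Final answer: 2, 4, 1, 3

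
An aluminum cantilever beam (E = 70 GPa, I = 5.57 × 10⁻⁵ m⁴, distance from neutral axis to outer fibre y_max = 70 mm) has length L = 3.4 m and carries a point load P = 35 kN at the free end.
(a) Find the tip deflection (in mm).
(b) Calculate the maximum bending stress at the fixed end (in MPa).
(a) Tip deflection of a cantilever with an end point load: δ = P·L^3 / (3·E·I). Convert P = 35 kN = 35000 N, E = 70 GPa = 7 × 10¹⁰ Pa.
  δ = (35000 × 3.4^3) / (3 × (7 × 10¹⁰) × (5.57 × 10⁻⁵)) = 0.1176 m = 117.6 mm
(b) Maximum bending moment at the fixed end: M = P·L = 35000 × 3.4 = 119000 N·m. Convert y_max = 70 mm = 0.07 m.
  σ = M·y_max / I = (119000 × 0.07) / (5.57 × 10⁻⁵) = 1.496 × 10⁸ Pa = 149.6 MPa
Final answer: (a) δ = 117.6 mm, (b) σ = 149.6 MPa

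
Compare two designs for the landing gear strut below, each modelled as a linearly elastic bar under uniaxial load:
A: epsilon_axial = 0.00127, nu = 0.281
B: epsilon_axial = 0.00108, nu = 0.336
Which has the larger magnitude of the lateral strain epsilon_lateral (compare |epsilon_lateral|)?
Model: a linearly elastic bar under uniaxial load, so epsilon_lateral = -nu·epsilon_axial (SI units).
  A: epsilon_lateral = -(0.281 × 0.00127) = -0.0003569
  B: epsilon_lateral = -(0.336 × 0.00108) = -0.0003629
|epsilon_lateral|: A = 0.0003569, B = 0.0003629, so B is larger in magnitude.
Final answer: B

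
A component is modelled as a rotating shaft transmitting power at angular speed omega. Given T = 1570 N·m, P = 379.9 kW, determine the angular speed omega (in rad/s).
Model: a rotating shaft transmitting power at angular speed omega, so P = T·omega.
Solve for omega: omega = P / T.
Convert to SI units:
  P = 379.9 kW = 379900 W
Substitute:
  omega = 379900 / 1570
  omega = 242 rad/s
Final answer: omega = 242 rad/s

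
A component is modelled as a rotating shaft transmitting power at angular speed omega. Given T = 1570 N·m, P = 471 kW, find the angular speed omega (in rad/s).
Model: a rotating shaft transmitting power at angular speed omega, so P = T·omega.
Solve for omega: omega = P / T.
Convert to SI units:
  P = 471 kW = 471000 W
Substitute:
  omega = 471000 / 1570
  omega = 300 rad/s
Final answer: omega = 300 rad/s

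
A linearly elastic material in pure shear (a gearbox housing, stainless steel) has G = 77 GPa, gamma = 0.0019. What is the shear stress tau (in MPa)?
Model: a linearly elastic material in pure shear, so tau = G·gamma.
Convert to SI units:
  G = 77 GPa = 7.7 × 10¹⁰ Pa
Substitute:
  tau = (7.7 × 10¹⁰) × 0.0019
  tau = 1.463 × 10⁸ Pa
Convert: tau = 1.463 × 10⁸ Pa = 146.3 MPa
Final answer: tau = 146.3 MPa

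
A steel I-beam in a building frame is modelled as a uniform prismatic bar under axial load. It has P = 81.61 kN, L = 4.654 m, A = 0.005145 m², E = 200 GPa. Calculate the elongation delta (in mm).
Model: a uniform prismatic bar under axial load, so delta = (P·L) / (A·E).
Convert to SI units:
  P = 81.61 kN = 81610 N
  E = 200 GPa = 2 × 10¹¹ Pa
Substitute:
  delta = (81610 × 4.654) / (0.005145 × (2 × 10¹¹))
  delta = 0.0003691 m
Convert: delta = 0.0003691 m = 0.3691 mm
Final answer: delta = 0.3691 mm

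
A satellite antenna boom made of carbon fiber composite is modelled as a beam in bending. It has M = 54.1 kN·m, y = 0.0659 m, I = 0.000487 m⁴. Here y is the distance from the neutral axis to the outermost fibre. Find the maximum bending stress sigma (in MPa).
Model: a beam in bending, so sigma = (M·y) / I.
Convert to SI units:
  M = 54.1 kN·m = 54100 N·m
Substitute:
  sigma = (54100 × 0.0659) / 0.000487
  sigma = 7.321 × 10⁶ Pa
Convert: sigma = 7.321 × 10⁶ Pa = 7.321 MPa
Final answer: sigma = 7.321 MPa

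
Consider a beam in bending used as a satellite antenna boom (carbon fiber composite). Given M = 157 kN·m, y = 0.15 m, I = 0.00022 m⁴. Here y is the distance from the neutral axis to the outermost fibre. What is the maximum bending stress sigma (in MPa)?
Model: a beam in bending, so sigma = (M·y) / I.
Convert to SI units:
  M = 157 kN·m = 157000 N·m
Substitute:
  sigma = (157000 × 0.15) / 0.00022
  sigma = 1.07 × 10⁸ Pa
Convert: sigma = 1.07 × 10⁸ Pa = 107 MPa
Final answer: sigma = 107 MPa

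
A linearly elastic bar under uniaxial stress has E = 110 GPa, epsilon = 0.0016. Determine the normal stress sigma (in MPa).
Model: a linearly elastic bar under uniaxial stress, so sigma = E·epsilon.
Convert to SI units:
  E = 110 GPa = 1.1 × 10¹¹ Pa
Substitute:
  sigma = (1.1 × 10¹¹) × 0.0016
  sigma = 1.76 × 10⁸ Pa
Convert: sigma = 1.76 × 10⁸ Pa = 176 MPa
Final answer: sigma = 176 MPa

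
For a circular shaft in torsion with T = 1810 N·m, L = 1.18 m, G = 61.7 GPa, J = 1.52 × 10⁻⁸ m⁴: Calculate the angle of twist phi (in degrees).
Model: a circular shaft in torsion, so phi = (T·L) / (G·J).
Convert to SI units:
  G = 61.7 GPa = 6.17 × 10¹⁰ Pa
Substitute:
  phi = (1810 × 1.18) / ((6.17 × 10¹⁰) × (1.52 × 10⁻⁸))
  phi = 2.277 rad
Convert to degrees: phi = 2.277 × 180/π = 130.5°
Final answer: phi = 130.5°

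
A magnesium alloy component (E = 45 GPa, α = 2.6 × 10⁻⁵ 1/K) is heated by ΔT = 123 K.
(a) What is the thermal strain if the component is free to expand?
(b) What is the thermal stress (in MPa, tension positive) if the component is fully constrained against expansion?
(a) Free thermal strain ε_th = α·ΔT = (2.6 × 10⁻⁵) × 123 = 0.003198
(b) Fully constrained, the expansion is suppressed, so σ = -E·α·ΔT. Convert E = 45 GPa = 4.5 × 10¹⁰ Pa.
  σ = -(4.5 × 10¹⁰) × (2.6 × 10⁻⁵) × 123 = -1.439 × 10⁸ Pa = -143.9 MPa (compressive)
Final answer: (a) ε_th = 0.003198, (b) σ = -143.9 MPa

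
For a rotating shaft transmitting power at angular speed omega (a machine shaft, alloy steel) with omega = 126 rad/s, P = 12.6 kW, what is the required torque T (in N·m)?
Model: a rotating shaft transmitting power at angular speed omega, so P = T·omega.
Solve for T: T = P / omega.
Convert to SI units:
  P = 12.6 kW = 12600 W
Substitute:
  T = 12600 / 126
  T = 100 N·m
Final answer: T = 100 N·m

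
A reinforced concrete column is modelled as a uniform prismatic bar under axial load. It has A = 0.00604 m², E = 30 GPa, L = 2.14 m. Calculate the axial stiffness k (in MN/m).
Model: a uniform prismatic bar under axial load, so k = (A·E) / L.
Convert to SI units:
  E = 30 GPa = 3 × 10¹⁰ Pa
Substitute:
  k = (0.00604 × (3 × 10¹⁰)) / 2.14
  k = 8.467 × 10⁷ N/m
Convert: k = 8.467 × 10⁷ N/m = 84.67 MN/m
Final answer: k = 84.67 MN/m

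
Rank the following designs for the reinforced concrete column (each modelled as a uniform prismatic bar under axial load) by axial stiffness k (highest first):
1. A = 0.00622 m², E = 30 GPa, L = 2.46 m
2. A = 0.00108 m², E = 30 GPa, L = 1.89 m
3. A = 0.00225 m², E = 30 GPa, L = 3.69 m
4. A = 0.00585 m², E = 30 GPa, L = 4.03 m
Model: a uniform prismatic bar under axial load, so k = (A·E) / L (SI units).
  Case 1: k = (0.00622 × (3 × 10¹⁰)) / 2.46 = 7.585 × 10⁷ N/m = 75.85 MN/m
  Case 2: k = (0.00108 × (3 × 10¹⁰)) / 1.89 = 1.714 × 10⁷ N/m = 17.14 MN/m
  Case 3: k = (0.00225 × (3 × 10¹⁰)) / 3.69 = 1.829 × 10⁷ N/m = 18.29 MN/m
  Case 4: k = (0.00585 × (3 × 10¹⁰)) / 4.03 = 4.355 × 10⁷ N/m = 43.55 MN/m
Ordering: 75.85 MN/m (case 1) > 43.55 MN/m (case 4) > 18.29 MN/m (case 3) > 17.14 MN/m (case 2)
Final answer: 1, 4, 3, 2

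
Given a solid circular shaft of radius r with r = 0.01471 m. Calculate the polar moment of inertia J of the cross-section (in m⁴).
Model: a solid circular shaft of radius r, so J = (π·r^4) / 2.
Substitute:
  J = (π × 0.01471^4) / 2
  J = 7.355 × 10⁻⁸ m⁴
Final answer: J = 7.355 × 10⁻⁸ m⁴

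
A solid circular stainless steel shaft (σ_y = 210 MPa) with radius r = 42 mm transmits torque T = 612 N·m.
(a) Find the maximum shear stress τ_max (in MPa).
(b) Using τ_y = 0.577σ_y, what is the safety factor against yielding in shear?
(a) For a solid circular shaft, τ_max = T·r/J with J = π·r^4/2, i.e. τ_max = 2·T / (π·r^3). Convert r = 42 mm = 0.042 m.
  τ_max = (2 × 612) / (π × 0.042^3) = 5.259 × 10⁶ Pa = 5.259 MPa
(b) τ_y = 0.577 × 210 = 121.17 MPa
  SF = τ_y/τ_max = 121.17 / 5.259 = 23.04
Final answer: (a) τ_max = 5.259 MPa, (b) SF = 23.04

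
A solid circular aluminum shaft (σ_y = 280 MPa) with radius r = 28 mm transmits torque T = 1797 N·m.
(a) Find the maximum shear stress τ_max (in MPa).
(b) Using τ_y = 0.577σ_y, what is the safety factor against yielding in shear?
(a) For a solid circular shaft, τ_max = T·r/J with J = π·r^4/2, i.e. τ_max = 2·T / (π·r^3). Convert r = 28 mm = 0.028 m.
  τ_max = (2 × 1797) / (π × 0.028^3) = 5.211 × 10⁷ Pa = 52.11 MPa
(b) τ_y = 0.577 × 280 = 161.56 MPa
  SF = τ_y/τ_max = 161.56 / 52.11 = 3.1
Final answer: (a) τ_max = 52.11 MPa, (b) SF = 3.1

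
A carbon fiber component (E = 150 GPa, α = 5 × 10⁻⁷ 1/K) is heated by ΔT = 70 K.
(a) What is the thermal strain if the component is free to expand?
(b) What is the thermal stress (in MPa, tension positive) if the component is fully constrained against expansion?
(a) Free thermal strain ε_th = α·ΔT = (5 × 10⁻⁷) × 70 = 3.5 × 10⁻⁵
(b) Fully constrained, the expansion is suppressed, so σ = -E·α·ΔT. Convert E = 150 GPa = 1.5 × 10¹¹ Pa.
  σ = -(1.5 × 10¹¹) × (5 × 10⁻⁷) × 70 = -5.25 × 10⁶ Pa = -5.25 MPa (compressive)
Final answer: (a) ε_th = 3.5 × 10⁻⁵, (b) σ = -5.25 MPa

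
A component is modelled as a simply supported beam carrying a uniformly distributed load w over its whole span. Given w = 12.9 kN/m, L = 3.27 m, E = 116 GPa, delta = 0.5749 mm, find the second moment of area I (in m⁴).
Model: a simply supported beam carrying a uniformly distributed load w over its whole span, so delta = (5·w·L^4) / (384·E·I).
Solve for I: I = (5·w·L^4) / (384·delta·E).
Convert to SI units:
  w = 12.9 kN/m = 12900 N/m
  E = 116 GPa = 1.16 × 10¹¹ Pa
  delta = 0.5749 mm = 0.0005749 m
Substitute:
  I = (5 × 12900 × 3.27^4) / (384 × 0.0005749 × (1.16 × 10¹¹))
  I = 0.000288 m⁴
Final answer: I = 0.000288 m⁴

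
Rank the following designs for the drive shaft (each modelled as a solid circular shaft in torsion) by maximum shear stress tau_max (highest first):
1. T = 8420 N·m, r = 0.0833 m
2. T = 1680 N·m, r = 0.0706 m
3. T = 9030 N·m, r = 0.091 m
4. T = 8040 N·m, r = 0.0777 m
Model: a solid circular shaft in torsion, so tau_max = (2·T) / (π·r^3) (SI units).
  Case 1: tau_max = (2 × 8420) / (π × 0.0833^3) = 9.274 × 10⁶ Pa = 9.274 MPa
  Case 2: tau_max = (2 × 1680) / (π × 0.0706^3) = 3.039 × 10⁶ Pa = 3.039 MPa
  Case 3: tau_max = (2 × 9030) / (π × 0.091^3) = 7.629 × 10⁶ Pa = 7.629 MPa
  Case 4: tau_max = (2 × 8040) / (π × 0.0777^3) = 1.091 × 10⁷ Pa = 10.91 MPa
Ordering: 10.91 MPa (case 4) > 9.274 MPa (case 1) > 7.629 MPa (case 3) > 3.039 MPa (case 2)
Final answer: 4, 1, 3, 2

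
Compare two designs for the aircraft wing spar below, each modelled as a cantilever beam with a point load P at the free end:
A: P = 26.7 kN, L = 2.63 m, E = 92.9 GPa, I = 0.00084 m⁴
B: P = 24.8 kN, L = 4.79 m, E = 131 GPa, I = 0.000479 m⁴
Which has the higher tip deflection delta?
Model: a cantilever beam with a point load P at the free end, so delta = (P·L^3) / (3·E·I) (SI units).
  A: delta = (26700 × 2.63^3) / (3 × (9.29 × 10¹⁰) × 0.00084) = 0.002075 m = 2.075 mm
  B: delta = (24800 × 4.79^3) / (3 × (1.31 × 10¹¹) × 0.000479) = 0.01448 m = 14.48 mm
14.48 mm > 2.075 mm, so B is larger.
Final answer: B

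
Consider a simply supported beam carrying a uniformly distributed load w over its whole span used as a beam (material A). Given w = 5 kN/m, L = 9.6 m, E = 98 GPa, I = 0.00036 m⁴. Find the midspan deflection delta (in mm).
Model: a simply supported beam carrying a uniformly distributed load w over its whole span, so delta = (5·w·L^4) / (384·E·I).
Convert to SI units:
  w = 5 kN/m = 5000 N/m
  E = 98 GPa = 9.8 × 10¹⁰ Pa
Substitute:
  delta = (5 × 5000 × 9.6^4) / (384 × (9.8 × 10¹⁰) × 0.00036)
  delta = 0.01567 m
Convert: delta = 0.01567 m = 15.67 mm
Final answer: delta = 15.67 mm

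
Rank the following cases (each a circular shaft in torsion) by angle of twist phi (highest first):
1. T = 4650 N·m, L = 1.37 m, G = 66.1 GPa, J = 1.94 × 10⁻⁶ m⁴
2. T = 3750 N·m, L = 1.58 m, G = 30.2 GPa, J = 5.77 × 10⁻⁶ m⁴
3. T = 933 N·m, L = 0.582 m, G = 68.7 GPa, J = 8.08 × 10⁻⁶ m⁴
Model: a circular shaft in torsion, so phi = (T·L) / (G·J) (SI units).
  Case 1: phi = (4650 × 1.37) / ((6.61 × 10¹⁰) × (1.94 × 10⁻⁶)) = 0.04968 rad = 2.846°
  Case 2: phi = (3750 × 1.58) / ((3.02 × 10¹⁰) × (5.77 × 10⁻⁶)) = 0.034 rad = 1.948°
  Case 3: phi = (933 × 0.582) / ((6.87 × 10¹⁰) × (8.08 × 10⁻⁶)) = 0.0009782 rad = 0.05605°
Ordering: 2.846° (case 1) > 1.948° (case 2) > 0.05605° (case 3)
Final answer: 1, 2, 3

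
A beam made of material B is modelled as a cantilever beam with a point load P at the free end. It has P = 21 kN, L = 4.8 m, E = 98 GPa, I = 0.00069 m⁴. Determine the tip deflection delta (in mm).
Model: a cantilever beam with a point load P at the free end, so delta = (P·L^3) / (3·E·I).
Convert to SI units:
  P = 21 kN = 21000 N
  E = 98 GPa = 9.8 × 10¹⁰ Pa
Substitute:
  delta = (21000 × 4.8^3) / (3 × (9.8 × 10¹⁰) × 0.00069)
  delta = 0.01145 m
Convert: delta = 0.01145 m = 11.45 mm
Final answer: delta = 11.45 mm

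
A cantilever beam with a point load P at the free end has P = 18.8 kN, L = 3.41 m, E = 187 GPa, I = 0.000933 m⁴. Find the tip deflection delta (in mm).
Model: a cantilever beam with a point load P at the free end, so delta = (P·L^3) / (3·E·I).
Convert to SI units:
  P = 18.8 kN = 18800 N
  E = 187 GPa = 1.87 × 10¹¹ Pa
Substitute:
  delta = (18800 × 3.41^3) / (3 × (1.87 × 10¹¹) × 0.000933)
  delta = 0.001424 m
Convert: delta = 0.001424 m = 1.424 mm
Final answer: delta = 1.424 mm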